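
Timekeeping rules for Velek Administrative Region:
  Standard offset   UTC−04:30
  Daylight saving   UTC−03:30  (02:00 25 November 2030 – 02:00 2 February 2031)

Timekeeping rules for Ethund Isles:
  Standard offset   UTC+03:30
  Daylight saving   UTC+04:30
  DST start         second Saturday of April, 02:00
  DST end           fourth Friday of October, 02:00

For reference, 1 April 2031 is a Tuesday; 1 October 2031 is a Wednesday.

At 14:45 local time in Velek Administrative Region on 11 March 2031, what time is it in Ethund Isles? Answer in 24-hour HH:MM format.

22:45

Daylight saving runs 25 November 2030 – 2 February 2031; 11 March 2031 is outside that window, so Velek Administrative Region is on standard time at UTC−04:30.
14:45 Velek Administrative Region + 4h30m = 19:15 UTC.
1 April 2031 is a Tuesday, so the first Saturday is April 5 and the second is April 12.
1 October 2031 is a Wednesday, so the first Friday is October 3 and the fourth is October 24.
At the standard offset (UTC+03:30), 19:15 UTC + 3h30m = 22:45 Ethund Isles standard time.
The standard-time date in Ethund Isles, 11 March 2031, does not fall between 12 April and 24 October, so daylight saving is not in effect and Ethund Isles is at UTC+03:30.
19:15 UTC + 3h30m = 22:45 Ethund Isles.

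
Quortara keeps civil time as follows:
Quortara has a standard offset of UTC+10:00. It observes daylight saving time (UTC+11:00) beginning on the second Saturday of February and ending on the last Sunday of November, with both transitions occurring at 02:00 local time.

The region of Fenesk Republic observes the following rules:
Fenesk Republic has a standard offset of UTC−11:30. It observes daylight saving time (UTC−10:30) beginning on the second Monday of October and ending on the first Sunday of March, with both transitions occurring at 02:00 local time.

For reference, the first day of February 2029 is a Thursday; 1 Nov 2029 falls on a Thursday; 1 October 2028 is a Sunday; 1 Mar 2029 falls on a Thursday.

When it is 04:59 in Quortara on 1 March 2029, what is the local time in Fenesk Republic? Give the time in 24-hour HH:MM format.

07:29

1 February 2029 is a Thursday, so the first Saturday is February 3 and the second is February 10.
1 November 2029 is a Thursday, so Sundays fall on 4, 11, 18, 25; the last is November 25.
Daylight saving runs 10 February – 25 November; 1 March 2029 is inside that window, so Quortara is at UTC+11:00.
04:59 Quortara − 11h = 17:59 UTC (rolling into the previous day, 28 February 2029).
1 October 2028 is a Sunday, so the first Monday is October 2 and the second is October 9.
1 March 2029 is a Thursday, so the first Sunday is March 4.
At the standard offset (UTC−11:30), 17:59 UTC − 11h30m = 06:29 Fenesk Republic standard time.
The standard-time date in Fenesk Republic, 28 February 2029, falls between 9 October 2028 and 4 March 2029, so daylight saving is in effect and Fenesk Republic is at UTC−10:30.
17:59 UTC − 10h30m = 07:29 Fenesk Republic.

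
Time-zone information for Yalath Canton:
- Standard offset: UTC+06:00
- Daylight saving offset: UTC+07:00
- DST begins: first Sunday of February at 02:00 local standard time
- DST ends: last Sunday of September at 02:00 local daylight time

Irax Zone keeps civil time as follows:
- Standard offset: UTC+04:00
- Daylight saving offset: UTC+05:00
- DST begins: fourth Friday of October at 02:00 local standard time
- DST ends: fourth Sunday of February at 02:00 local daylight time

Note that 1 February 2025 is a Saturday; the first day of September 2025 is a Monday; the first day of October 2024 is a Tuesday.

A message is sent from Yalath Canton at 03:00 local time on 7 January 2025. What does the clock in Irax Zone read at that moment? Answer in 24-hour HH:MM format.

02:00

1 February 2025 is a Saturday, so the first Sunday is February 2.
1 September 2025 is a Monday, so Sundays fall on 7, 14, 21, 28; the last is September 28.
7 January 2025 does not fall between 2 February and 28 September, so daylight saving is not in effect and Yalath Canton is at UTC+06:00.
03:00 Yalath Canton − 6h = 21:00 UTC (rolling into the previous day, 6 January 2025).
1 October 2024 is a Tuesday, so the first Friday is October 4 and the fourth is October 25.
1 February 2025 is a Saturday, so the first Sunday is February 2 and the fourth is February 23.
At the standard offset (UTC+04:00), 21:00 UTC + 4h = 01:00 Irax Zone standard time (rolling into the next day, 7 January 2025).
Daylight saving runs 25 October 2024 – 23 February 2025; the standard-time date in Irax Zone, 7 January 2025, is inside that window, so Irax Zone is at UTC+05:00.
21:00 UTC + 5h = 02:00 Irax Zone (rolling into the next day, 7 January 2025).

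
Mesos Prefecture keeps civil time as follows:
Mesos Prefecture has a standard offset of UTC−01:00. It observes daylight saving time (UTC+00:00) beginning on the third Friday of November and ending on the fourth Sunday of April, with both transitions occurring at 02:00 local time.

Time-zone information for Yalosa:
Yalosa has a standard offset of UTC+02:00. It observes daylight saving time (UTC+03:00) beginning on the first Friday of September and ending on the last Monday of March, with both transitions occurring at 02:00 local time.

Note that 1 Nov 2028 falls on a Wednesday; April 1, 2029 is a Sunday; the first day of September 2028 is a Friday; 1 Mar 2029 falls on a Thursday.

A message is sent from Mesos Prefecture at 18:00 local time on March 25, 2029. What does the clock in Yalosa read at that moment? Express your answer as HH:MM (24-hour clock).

1 November 2028 is a Wednesday, so the first Friday is November 3 and the third is November 17.
1 April 2029 is a Sunday, so the first Sunday is April 1 and the fourth is April 22.
Daylight saving runs 17 November 2028 – 22 April 2029; March 25, 2029 is inside that window, so Mesos Prefecture is at UTC+00:00.
18:00 Mesos Prefecture − 0h = 18:00 UTC.
1 September 2028 is a Friday, so the first Friday is September 1.
1 March 2029 is a Thursday, so Mondays fall on 5, 12, 19, 26; the last is March 26.
At the standard offset (UTC+02:00), 18:00 UTC + 2h = 20:00 Yalosa standard time.
The standard-time date in Yalosa, March 25, 2029, falls between 1 September 2028 and 26 March 2029, so daylight saving is in effect and Yalosa is at UTC+03:00.
18:00 UTC + 3h = 21:00 Yalosa.

21:00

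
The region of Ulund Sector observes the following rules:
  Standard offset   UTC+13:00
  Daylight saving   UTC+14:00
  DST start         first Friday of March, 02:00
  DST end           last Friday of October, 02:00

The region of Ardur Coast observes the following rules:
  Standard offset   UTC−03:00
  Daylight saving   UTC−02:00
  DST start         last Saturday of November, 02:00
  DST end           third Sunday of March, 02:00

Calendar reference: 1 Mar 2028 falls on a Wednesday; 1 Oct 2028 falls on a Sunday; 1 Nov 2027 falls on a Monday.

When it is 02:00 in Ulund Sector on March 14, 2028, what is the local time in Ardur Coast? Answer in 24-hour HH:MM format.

1 March 2028 is a Wednesday, so the first Friday is March 3.
1 October 2028 is a Sunday, so Fridays fall on 6, 13, 20, 27; the last is October 27.
March 14, 2028 lies within the daylight-saving period (3 March – 27 October), so Ulund Sector is on daylight time, UTC+14:00.
02:00 Ulund Sector − 14h = 12:00 UTC (rolling into the previous day, 13 March 2028).
1 November 2027 is a Monday, so Saturdays fall on 6, 13, 20, 27; the last is November 27.
1 March 2028 is a Wednesday, so the first Sunday is March 5 and the third is March 19.
At the standard offset (UTC−03:00), 12:00 UTC − 3h = 09:00 Ardur Coast standard time.
The standard-time date in Ardur Coast, March 13, 2028, falls between 27 November 2027 and 19 March 2028, so daylight saving is in effect and Ardur Coast is at UTC−02:00.
12:00 UTC − 2h = 10:00 Ardur Coast.

10:00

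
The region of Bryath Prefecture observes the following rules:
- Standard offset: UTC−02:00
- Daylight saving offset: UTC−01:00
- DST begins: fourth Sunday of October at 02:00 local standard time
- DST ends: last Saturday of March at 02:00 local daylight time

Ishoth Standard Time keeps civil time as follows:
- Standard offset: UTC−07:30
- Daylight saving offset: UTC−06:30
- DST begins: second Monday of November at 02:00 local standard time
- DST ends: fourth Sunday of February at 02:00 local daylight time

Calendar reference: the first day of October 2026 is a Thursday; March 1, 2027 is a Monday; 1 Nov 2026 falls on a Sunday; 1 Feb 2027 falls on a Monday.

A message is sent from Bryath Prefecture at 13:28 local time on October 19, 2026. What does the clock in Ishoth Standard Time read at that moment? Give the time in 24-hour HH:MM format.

07:58

1 October 2026 is a Thursday, so the first Sunday is October 4 and the fourth is October 25.
1 March 2027 is a Monday, so Saturdays fall on 6, 13, 20, 27; the last is March 27.
Daylight saving runs 25 October 2026 – 27 March 2027; October 19, 2026 is outside that window, so Bryath Prefecture is on standard time at UTC−02:00.
13:28 Bryath Prefecture + 2h = 15:28 UTC.
1 November 2026 is a Sunday, so the first Monday is November 2 and the second is November 9.
1 February 2027 is a Monday, so the first Sunday is February 7 and the fourth is February 28.
At the standard offset (UTC−07:30), 15:28 UTC − 7h30m = 07:58 Ishoth Standard Time standard time.
Daylight saving runs 9 November 2026 – 28 February 2027; the standard-time date in Ishoth Standard Time, October 19, 2026, is outside that window, so Ishoth Standard Time is on standard time at UTC−07:30.
15:28 UTC − 7h30m = 07:58 Ishoth Standard Time.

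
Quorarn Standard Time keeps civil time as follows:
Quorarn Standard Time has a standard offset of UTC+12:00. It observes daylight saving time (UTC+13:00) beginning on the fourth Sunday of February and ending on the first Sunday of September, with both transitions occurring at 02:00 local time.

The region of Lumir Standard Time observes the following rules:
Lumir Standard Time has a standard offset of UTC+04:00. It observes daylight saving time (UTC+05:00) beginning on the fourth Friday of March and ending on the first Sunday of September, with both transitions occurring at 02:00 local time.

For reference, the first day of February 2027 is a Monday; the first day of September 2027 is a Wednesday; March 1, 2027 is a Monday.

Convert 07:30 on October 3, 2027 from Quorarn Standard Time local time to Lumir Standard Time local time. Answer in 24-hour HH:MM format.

1 February 2027 is a Monday, so the first Sunday is February 7 and the fourth is February 28.
1 September 2027 is a Wednesday, so the first Sunday is September 5.
Daylight saving runs 28 February – 5 September; October 3, 2027 is outside that window, so Quorarn Standard Time is on standard time at UTC+12:00.
07:30 Quorarn Standard Time − 12h = 19:30 UTC (rolling into the previous day, 2 October 2027).
1 March 2027 is a Monday, so the first Friday is March 5 and the fourth is March 26.
1 September 2027 is a Wednesday, so the first Sunday is September 5.
At the standard offset (UTC+04:00), 19:30 UTC + 4h = 23:30 Lumir Standard Time standard time.
Daylight saving runs 26 March – 5 September; the standard-time date in Lumir Standard Time, October 2, 2027, is outside that window, so Lumir Standard Time is on standard time at UTC+04:00.
19:30 UTC + 4h = 23:30 Lumir Standard Time.

23:30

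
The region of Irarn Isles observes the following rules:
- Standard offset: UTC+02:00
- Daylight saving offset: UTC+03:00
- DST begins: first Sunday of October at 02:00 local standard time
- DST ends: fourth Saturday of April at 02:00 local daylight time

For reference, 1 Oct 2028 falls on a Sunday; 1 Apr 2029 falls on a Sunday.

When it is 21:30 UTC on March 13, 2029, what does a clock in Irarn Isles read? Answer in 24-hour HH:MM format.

00:30

1 October 2028 is a Sunday, so the first Sunday is October 1.
1 April 2029 is a Sunday, so the first Saturday is April 7 and the fourth is April 28.
At the standard offset (UTC+02:00), 21:30 UTC + 2h = 23:30 Irarn Isles standard time.
Daylight saving runs 1 October 2028 – 28 April 2029; the standard-time date in Irarn Isles, March 13, 2029, is inside that window, so Irarn Isles is at UTC+03:00.
21:30 UTC + 3h = 00:30 local (rolling into the next day, 14 March 2029).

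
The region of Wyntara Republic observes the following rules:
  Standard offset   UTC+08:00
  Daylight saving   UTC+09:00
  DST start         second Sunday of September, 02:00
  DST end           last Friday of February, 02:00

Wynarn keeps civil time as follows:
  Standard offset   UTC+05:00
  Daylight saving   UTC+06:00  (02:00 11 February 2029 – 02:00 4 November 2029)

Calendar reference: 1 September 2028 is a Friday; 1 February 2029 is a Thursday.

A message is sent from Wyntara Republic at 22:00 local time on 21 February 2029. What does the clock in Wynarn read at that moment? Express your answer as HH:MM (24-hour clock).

19:00

1 September 2028 is a Friday, so the first Sunday is September 3 and the second is September 10.
1 February 2029 is a Thursday, so Fridays fall on 2, 9, 16, 23; the last is February 23.
21 February 2029 lies within the daylight-saving period (10 September 2028 – 23 February 2029), so Wyntara Republic is on daylight time, UTC+09:00.
22:00 Wyntara Republic − 9h = 13:00 UTC.
At the standard offset (UTC+05:00), 13:00 UTC + 5h = 18:00 Wynarn standard time.
The standard-time date in Wynarn, 21 February 2029, falls between 11 February and 4 November, so daylight saving is in effect and Wynarn is at UTC+06:00.
13:00 UTC + 6h = 19:00 Wynarn.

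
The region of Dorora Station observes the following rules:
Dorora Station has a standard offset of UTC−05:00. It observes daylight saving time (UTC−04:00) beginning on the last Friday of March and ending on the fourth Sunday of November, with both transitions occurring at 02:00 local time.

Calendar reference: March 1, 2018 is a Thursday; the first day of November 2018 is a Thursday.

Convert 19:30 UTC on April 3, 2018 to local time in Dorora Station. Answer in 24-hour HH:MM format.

15:30

1 March 2018 is a Thursday, so Fridays fall on 2, 9, 16, 23, 30; the last is March 30.
1 November 2018 is a Thursday, so the first Sunday is November 4 and the fourth is November 25.
At the standard offset (UTC−05:00), 19:30 UTC − 5h = 14:30 Dorora Station standard time.
The standard-time date in Dorora Station, April 3, 2018, falls between 30 March and 25 November, so daylight saving is in effect and Dorora Station is at UTC−04:00.
19:30 UTC − 4h = 15:30 local.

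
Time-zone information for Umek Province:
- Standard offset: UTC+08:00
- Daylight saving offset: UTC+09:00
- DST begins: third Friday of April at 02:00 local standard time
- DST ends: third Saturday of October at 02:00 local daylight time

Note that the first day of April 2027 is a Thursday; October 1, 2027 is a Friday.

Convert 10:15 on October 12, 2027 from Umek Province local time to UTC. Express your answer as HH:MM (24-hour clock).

01:15

1 April 2027 is a Thursday, so the first Friday is April 2 and the third is April 16.
1 October 2027 is a Friday, so the first Saturday is October 2 and the third is October 16.
October 12, 2027 falls between 16 April and 16 October, so daylight saving is in effect and Umek Province is at UTC+09:00.
10:15 local − 9h = 01:15 UTC.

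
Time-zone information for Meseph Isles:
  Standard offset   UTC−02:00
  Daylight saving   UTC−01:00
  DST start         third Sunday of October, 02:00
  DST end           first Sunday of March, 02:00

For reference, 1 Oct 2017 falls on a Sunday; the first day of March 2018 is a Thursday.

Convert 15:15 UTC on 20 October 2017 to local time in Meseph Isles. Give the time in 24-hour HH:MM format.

14:15

1 October 2017 is a Sunday, so the first Sunday is October 1 and the third is October 15.
1 March 2018 is a Thursday, so the first Sunday is March 4.
At the standard offset (UTC−02:00), 15:15 UTC − 2h = 13:15 Meseph Isles standard time.
Daylight saving runs 15 October 2017 – 4 March 2018; the standard-time date in Meseph Isles, 20 October 2017, is inside that window, so Meseph Isles is at UTC−01:00.
15:15 UTC − 1h = 14:15 local.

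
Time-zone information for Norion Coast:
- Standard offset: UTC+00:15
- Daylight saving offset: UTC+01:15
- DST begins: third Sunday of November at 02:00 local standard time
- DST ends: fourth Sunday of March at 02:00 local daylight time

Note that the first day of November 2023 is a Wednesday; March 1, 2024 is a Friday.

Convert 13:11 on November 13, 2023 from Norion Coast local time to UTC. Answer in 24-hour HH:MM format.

12:56

1 November 2023 is a Wednesday, so the first Sunday is November 5 and the third is November 19.
1 March 2024 is a Friday, so the first Sunday is March 3 and the fourth is March 24.
November 13, 2023 is outside the daylight-saving period (19 November 2023 – 24 March 2024), so Norion Coast is on standard time, UTC+00:15.
13:11 local − 0h15m = 12:56 UTC.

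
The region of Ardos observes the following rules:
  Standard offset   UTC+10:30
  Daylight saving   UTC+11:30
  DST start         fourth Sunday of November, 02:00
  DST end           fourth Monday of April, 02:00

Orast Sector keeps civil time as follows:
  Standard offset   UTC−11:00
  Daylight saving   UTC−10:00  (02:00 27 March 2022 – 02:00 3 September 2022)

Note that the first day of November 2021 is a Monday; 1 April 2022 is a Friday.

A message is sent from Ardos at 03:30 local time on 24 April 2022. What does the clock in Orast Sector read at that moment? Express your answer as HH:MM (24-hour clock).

06:00

1 November 2021 is a Monday, so the first Sunday is November 7 and the fourth is November 28.
1 April 2022 is a Friday, so the first Monday is April 4 and the fourth is April 25.
Daylight saving runs 28 November 2021 – 25 April 2022; 24 April 2022 is inside that window, so Ardos is at UTC+11:30.
03:30 Ardos − 11h30m = 16:00 UTC (rolling into the previous day, 23 April 2022).
At the standard offset (UTC−11:00), 16:00 UTC − 11h = 05:00 Orast Sector standard time.
Daylight saving runs 27 March – 3 September; the standard-time date in Orast Sector, 23 April 2022, is inside that window, so Orast Sector is at UTC−10:00.
16:00 UTC − 10h = 06:00 Orast Sector.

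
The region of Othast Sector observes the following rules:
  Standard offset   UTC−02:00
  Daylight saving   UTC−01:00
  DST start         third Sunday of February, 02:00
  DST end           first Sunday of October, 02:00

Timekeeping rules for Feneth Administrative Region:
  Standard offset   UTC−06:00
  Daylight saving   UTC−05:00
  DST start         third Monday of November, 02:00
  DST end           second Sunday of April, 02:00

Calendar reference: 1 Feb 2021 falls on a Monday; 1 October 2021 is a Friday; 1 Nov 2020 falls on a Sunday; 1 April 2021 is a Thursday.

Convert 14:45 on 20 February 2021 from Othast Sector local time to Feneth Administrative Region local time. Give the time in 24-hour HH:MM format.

11:45

1 February 2021 is a Monday, so the first Sunday is February 7 and the third is February 21.
1 October 2021 is a Friday, so the first Sunday is October 3.
20 February 2021 is outside the daylight-saving period (21 February – 3 October), so Othast Sector is on standard time, UTC−02:00.
14:45 Othast Sector + 2h = 16:45 UTC.
1 November 2020 is a Sunday, so the first Monday is November 2 and the third is November 16.
1 April 2021 is a Thursday, so the first Sunday is April 4 and the second is April 11.
At the standard offset (UTC−06:00), 16:45 UTC − 6h = 10:45 Feneth Administrative Region standard time.
The standard-time date in Feneth Administrative Region, 20 February 2021, falls between 16 November 2020 and 11 April 2021, so daylight saving is in effect and Feneth Administrative Region is at UTC−05:00.
16:45 UTC − 5h = 11:45 Feneth Administrative Region.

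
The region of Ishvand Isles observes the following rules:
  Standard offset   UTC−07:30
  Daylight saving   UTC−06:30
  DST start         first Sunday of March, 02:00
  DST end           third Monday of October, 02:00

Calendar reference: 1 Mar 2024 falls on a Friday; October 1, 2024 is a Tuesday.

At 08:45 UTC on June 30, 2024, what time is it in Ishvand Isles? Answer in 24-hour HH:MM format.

02:15

1 March 2024 is a Friday, so the first Sunday is March 3.
1 October 2024 is a Tuesday, so the first Monday is October 7 and the third is October 21.
At the standard offset (UTC−07:30), 08:45 UTC − 7h30m = 01:15 Ishvand Isles standard time.
The standard-time date in Ishvand Isles, June 30, 2024, falls between 3 March and 21 October, so daylight saving is in effect and Ishvand Isles is at UTC−06:30.
08:45 UTC − 6h30m = 02:15 local.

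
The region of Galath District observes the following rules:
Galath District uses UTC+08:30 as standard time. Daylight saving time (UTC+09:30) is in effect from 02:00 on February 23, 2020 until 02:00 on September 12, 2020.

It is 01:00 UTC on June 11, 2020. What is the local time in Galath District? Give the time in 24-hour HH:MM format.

10:30

At the standard offset (UTC+08:30), 01:00 UTC + 8h30m = 09:30 Galath District standard time.
The standard-time date in Galath District, June 11, 2020, falls between 23 February and 12 September, so daylight saving is in effect and Galath District is at UTC+09:30.
01:00 UTC + 9h30m = 10:30 local.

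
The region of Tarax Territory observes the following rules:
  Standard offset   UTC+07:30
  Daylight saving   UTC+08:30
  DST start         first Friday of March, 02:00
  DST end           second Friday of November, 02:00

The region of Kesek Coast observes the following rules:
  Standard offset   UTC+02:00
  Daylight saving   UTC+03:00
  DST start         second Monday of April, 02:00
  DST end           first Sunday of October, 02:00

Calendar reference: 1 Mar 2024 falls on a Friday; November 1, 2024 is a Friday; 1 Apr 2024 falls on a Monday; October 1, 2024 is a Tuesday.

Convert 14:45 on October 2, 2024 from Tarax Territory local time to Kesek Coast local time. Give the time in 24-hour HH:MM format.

09:15

1 March 2024 is a Friday, so the first Friday is March 1.
1 November 2024 is a Friday, so the first Friday is November 1 and the second is November 8.
Daylight saving runs 1 March – 8 November; October 2, 2024 is inside that window, so Tarax Territory is at UTC+08:30.
14:45 Tarax Territory − 8h30m = 06:15 UTC.
1 April 2024 is a Monday, so the first Monday is April 1 and the second is April 8.
1 October 2024 is a Tuesday, so the first Sunday is October 6.
At the standard offset (UTC+02:00), 06:15 UTC + 2h = 08:15 Kesek Coast standard time.
The standard-time date in Kesek Coast, October 2, 2024, falls between 8 April and 6 October, so daylight saving is in effect and Kesek Coast is at UTC+03:00.
06:15 UTC + 3h = 09:15 Kesek Coast.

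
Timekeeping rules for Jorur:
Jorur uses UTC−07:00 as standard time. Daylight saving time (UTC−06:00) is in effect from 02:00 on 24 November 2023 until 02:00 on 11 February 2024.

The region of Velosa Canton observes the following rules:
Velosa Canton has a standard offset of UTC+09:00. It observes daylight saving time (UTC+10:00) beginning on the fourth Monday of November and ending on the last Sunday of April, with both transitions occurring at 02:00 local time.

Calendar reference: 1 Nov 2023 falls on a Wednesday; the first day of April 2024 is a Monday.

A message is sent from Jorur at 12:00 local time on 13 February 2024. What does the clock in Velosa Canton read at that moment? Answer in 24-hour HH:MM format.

05:00

13 February 2024 is outside the daylight-saving period (24 November 2023 – 11 February 2024), so Jorur is on standard time, UTC−07:00.
12:00 Jorur + 7h = 19:00 UTC.
1 November 2023 is a Wednesday, so the first Monday is November 6 and the fourth is November 27.
1 April 2024 is a Monday, so Sundays fall on 7, 14, 21, 28; the last is April 28.
At the standard offset (UTC+09:00), 19:00 UTC + 9h = 04:00 Velosa Canton standard time (rolling into the next day, 14 February 2024).
The standard-time date in Velosa Canton, 14 February 2024, lies within the daylight-saving period (27 November 2023 – 28 April 2024), so Velosa Canton is on daylight time, UTC+10:00.
19:00 UTC + 10h = 05:00 Velosa Canton (rolling into the next day, 14 February 2024).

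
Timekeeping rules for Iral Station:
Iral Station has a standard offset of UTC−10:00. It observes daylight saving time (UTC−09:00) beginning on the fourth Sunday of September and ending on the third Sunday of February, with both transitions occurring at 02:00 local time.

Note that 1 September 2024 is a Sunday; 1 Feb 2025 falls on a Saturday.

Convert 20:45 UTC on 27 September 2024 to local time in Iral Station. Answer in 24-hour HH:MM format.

1 September 2024 is a Sunday, so the first Sunday is September 1 and the fourth is September 22.
1 February 2025 is a Saturday, so the first Sunday is February 2 and the third is February 16.
At the standard offset (UTC−10:00), 20:45 UTC − 10h = 10:45 Iral Station standard time.
The standard-time date in Iral Station, 27 September 2024, falls between 22 September 2024 and 16 February 2025, so daylight saving is in effect and Iral Station is at UTC−09:00.
20:45 UTC − 9h = 11:45 local.

11:45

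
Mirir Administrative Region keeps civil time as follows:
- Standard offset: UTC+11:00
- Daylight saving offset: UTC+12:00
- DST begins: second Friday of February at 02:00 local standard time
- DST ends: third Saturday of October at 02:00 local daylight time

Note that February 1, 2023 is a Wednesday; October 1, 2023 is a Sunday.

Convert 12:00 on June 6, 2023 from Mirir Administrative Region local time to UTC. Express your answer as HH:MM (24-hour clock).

00:00

1 February 2023 is a Wednesday, so the first Friday is February 3 and the second is February 10.
1 October 2023 is a Sunday, so the first Saturday is October 7 and the third is October 21.
June 6, 2023 falls between 10 February and 21 October, so daylight saving is in effect and Mirir Administrative Region is at UTC+12:00.
12:00 local − 12h = 00:00 UTC.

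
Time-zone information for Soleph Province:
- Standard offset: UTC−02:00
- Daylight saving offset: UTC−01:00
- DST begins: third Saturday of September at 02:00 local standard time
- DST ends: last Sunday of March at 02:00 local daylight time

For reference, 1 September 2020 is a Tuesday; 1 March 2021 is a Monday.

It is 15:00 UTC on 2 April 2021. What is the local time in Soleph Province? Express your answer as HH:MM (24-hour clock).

13:00

1 September 2020 is a Tuesday, so the first Saturday is September 5 and the third is September 19.
1 March 2021 is a Monday, so Sundays fall on 7, 14, 21, 28; the last is March 28.
At the standard offset (UTC−02:00), 15:00 UTC − 2h = 13:00 Soleph Province standard time.
The standard-time date in Soleph Province, 2 April 2021, is outside the daylight-saving period (19 September 2020 – 28 March 2021), so Soleph Province is on standard time, UTC−02:00.
15:00 UTC − 2h = 13:00 local.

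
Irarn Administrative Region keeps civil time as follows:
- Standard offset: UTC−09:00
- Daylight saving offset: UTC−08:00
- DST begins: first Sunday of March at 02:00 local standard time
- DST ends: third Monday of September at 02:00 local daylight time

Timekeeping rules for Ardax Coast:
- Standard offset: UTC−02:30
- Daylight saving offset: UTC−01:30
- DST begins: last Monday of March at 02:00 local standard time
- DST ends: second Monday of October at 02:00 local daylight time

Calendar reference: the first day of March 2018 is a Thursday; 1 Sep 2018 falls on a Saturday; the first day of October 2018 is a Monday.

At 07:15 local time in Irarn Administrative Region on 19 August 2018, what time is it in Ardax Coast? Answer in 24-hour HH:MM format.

13:45

1 March 2018 is a Thursday, so the first Sunday is March 4.
1 September 2018 is a Saturday, so the first Monday is September 3 and the third is September 17.
19 August 2018 lies within the daylight-saving period (4 March – 17 September), so Irarn Administrative Region is on daylight time, UTC−08:00.
07:15 Irarn Administrative Region + 8h = 15:15 UTC.
1 March 2018 is a Thursday, so Mondays fall on 5, 12, 19, 26; the last is March 26.
1 October 2018 is a Monday, so the first Monday is October 1 and the second is October 8.
At the standard offset (UTC−02:30), 15:15 UTC − 2h30m = 12:45 Ardax Coast standard time.
Daylight saving runs 26 March – 8 October; the standard-time date in Ardax Coast, 19 August 2018, is inside that window, so Ardax Coast is at UTC−01:30.
15:15 UTC − 1h30m = 13:45 Ardax Coast.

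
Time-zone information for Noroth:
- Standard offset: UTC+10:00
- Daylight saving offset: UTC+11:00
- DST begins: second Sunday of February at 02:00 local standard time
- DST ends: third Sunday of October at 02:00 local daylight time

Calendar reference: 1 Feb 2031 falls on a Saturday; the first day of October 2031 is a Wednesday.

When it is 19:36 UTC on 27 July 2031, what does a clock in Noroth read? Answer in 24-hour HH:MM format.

1 February 2031 is a Saturday, so the first Sunday is February 2 and the second is February 9.
1 October 2031 is a Wednesday, so the first Sunday is October 5 and the third is October 19.
At the standard offset (UTC+10:00), 19:36 UTC + 10h = 05:36 Noroth standard time (rolling into the next day, 28 July 2031).
The standard-time date in Noroth, 28 July 2031, lies within the daylight-saving period (9 February – 19 October), so Noroth is on daylight time, UTC+11:00.
19:36 UTC + 11h = 06:36 local (rolling into the next day, 28 July 2031).

06:36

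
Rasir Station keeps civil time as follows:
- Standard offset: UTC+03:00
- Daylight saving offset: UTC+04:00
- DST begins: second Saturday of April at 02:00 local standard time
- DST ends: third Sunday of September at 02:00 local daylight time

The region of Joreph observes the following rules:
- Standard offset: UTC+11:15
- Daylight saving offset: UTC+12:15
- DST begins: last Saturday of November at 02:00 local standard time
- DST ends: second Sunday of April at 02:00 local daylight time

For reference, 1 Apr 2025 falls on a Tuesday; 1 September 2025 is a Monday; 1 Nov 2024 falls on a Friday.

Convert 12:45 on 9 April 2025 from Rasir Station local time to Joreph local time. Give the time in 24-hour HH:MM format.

22:00

1 April 2025 is a Tuesday, so the first Saturday is April 5 and the second is April 12.
1 September 2025 is a Monday, so the first Sunday is September 7 and the third is September 21.
9 April 2025 is outside the daylight-saving period (12 April – 21 September), so Rasir Station is on standard time, UTC+03:00.
12:45 Rasir Station − 3h = 09:45 UTC.
1 November 2024 is a Friday, so Saturdays fall on 2, 9, 16, 23, 30; the last is November 30.
1 April 2025 is a Tuesday, so the first Sunday is April 6 and the second is April 13.
At the standard offset (UTC+11:15), 09:45 UTC + 11h15m = 21:00 Joreph standard time.
The standard-time date in Joreph, 9 April 2025, lies within the daylight-saving period (30 November 2024 – 13 April 2025), so Joreph is on daylight time, UTC+12:15.
09:45 UTC + 12h15m = 22:00 Joreph.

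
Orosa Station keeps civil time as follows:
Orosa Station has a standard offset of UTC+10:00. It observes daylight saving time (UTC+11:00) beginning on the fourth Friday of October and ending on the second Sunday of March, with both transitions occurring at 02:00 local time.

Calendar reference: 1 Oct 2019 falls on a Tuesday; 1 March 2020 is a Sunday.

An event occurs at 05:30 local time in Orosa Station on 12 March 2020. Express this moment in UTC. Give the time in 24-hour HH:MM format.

19:30

1 October 2019 is a Tuesday, so the first Friday is October 4 and the fourth is October 25.
1 March 2020 is a Sunday, so the first Sunday is March 1 and the second is March 8.
12 March 2020 is outside the daylight-saving period (25 October 2019 – 8 March 2020), so Orosa Station is on standard time, UTC+10:00.
05:30 local − 10h = 19:30 UTC (rolling into the previous day, 11 March 2020).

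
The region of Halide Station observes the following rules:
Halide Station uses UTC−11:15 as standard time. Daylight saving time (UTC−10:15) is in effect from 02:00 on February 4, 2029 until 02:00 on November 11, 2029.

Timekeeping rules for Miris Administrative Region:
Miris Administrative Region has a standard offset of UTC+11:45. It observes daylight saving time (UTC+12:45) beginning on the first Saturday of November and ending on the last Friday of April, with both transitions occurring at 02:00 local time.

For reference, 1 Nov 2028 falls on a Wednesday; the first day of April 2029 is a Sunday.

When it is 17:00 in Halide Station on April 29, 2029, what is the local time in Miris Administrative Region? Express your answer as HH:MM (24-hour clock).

15:00

April 29, 2029 lies within the daylight-saving period (4 February – 11 November), so Halide Station is on daylight time, UTC−10:15.
17:00 Halide Station + 10h15m = 03:15 UTC (rolling into the next day, 30 April 2029).
1 November 2028 is a Wednesday, so the first Saturday is November 4.
1 April 2029 is a Sunday, so Fridays fall on 6, 13, 20, 27; the last is April 27.
At the standard offset (UTC+11:45), 03:15 UTC + 11h45m = 15:00 Miris Administrative Region standard time.
The standard-time date in Miris Administrative Region, April 30, 2029, is outside the daylight-saving period (4 November 2028 – 27 April 2029), so Miris Administrative Region is on standard time, UTC+11:45.
03:15 UTC + 11h45m = 15:00 Miris Administrative Region.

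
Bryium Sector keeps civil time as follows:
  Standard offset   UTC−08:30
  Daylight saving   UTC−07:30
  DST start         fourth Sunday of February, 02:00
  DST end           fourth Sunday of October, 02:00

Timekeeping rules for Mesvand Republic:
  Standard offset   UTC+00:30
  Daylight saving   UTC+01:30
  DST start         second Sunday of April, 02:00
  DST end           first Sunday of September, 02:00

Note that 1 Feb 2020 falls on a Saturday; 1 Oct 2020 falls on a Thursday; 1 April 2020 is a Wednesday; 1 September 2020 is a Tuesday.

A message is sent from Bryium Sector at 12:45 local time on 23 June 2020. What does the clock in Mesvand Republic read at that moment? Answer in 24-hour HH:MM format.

21:45

1 February 2020 is a Saturday, so the first Sunday is February 2 and the fourth is February 23.
1 October 2020 is a Thursday, so the first Sunday is October 4 and the fourth is October 25.
23 June 2020 lies within the daylight-saving period (23 February – 25 October), so Bryium Sector is on daylight time, UTC−07:30.
12:45 Bryium Sector + 7h30m = 20:15 UTC.
1 April 2020 is a Wednesday, so the first Sunday is April 5 and the second is April 12.
1 September 2020 is a Tuesday, so the first Sunday is September 6.
At the standard offset (UTC+00:30), 20:15 UTC + 0h30m = 20:45 Mesvand Republic standard time.
Daylight saving runs 12 April – 6 September; the standard-time date in Mesvand Republic, 23 June 2020, is inside that window, so Mesvand Republic is at UTC+01:30.
20:15 UTC + 1h30m = 21:45 Mesvand Republic.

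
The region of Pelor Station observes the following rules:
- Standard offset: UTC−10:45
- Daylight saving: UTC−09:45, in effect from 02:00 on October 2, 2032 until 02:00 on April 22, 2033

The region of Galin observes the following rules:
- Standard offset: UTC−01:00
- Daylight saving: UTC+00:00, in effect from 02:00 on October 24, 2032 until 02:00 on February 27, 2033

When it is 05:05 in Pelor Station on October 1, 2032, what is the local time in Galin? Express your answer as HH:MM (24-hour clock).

October 1, 2032 does not fall between 2 October 2032 and 22 April 2033, so daylight saving is not in effect and Pelor Station is at UTC−10:45.
05:05 Pelor Station + 10h45m = 15:50 UTC.
At the standard offset (UTC−01:00), 15:50 UTC − 1h = 14:50 Galin standard time.
The standard-time date in Galin, October 1, 2032, is outside the daylight-saving period (24 October 2032 – 27 February 2033), so Galin is on standard time, UTC−01:00.
15:50 UTC − 1h = 14:50 Galin.

14:50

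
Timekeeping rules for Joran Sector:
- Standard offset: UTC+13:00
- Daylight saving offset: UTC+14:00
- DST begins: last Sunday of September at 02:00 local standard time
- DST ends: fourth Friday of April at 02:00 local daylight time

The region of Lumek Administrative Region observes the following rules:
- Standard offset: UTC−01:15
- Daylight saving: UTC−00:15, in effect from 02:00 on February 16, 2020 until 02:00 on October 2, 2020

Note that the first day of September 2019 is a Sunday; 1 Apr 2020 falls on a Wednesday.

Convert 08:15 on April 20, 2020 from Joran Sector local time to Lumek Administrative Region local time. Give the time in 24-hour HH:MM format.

1 September 2019 is a Sunday, so Sundays fall on 1, 8, 15, 22, 29; the last is September 29.
1 April 2020 is a Wednesday, so the first Friday is April 3 and the fourth is April 24.
April 20, 2020 lies within the daylight-saving period (29 September 2019 – 24 April 2020), so Joran Sector is on daylight time, UTC+14:00.
08:15 Joran Sector − 14h = 18:15 UTC (rolling into the previous day, 19 April 2020).
At the standard offset (UTC−01:15), 18:15 UTC − 1h15m = 17:00 Lumek Administrative Region standard time.
The standard-time date in Lumek Administrative Region, April 19, 2020, lies within the daylight-saving period (16 February – 2 October), so Lumek Administrative Region is on daylight time, UTC−00:15.
18:15 UTC − 0h15m = 18:00 Lumek Administrative Region.

18:00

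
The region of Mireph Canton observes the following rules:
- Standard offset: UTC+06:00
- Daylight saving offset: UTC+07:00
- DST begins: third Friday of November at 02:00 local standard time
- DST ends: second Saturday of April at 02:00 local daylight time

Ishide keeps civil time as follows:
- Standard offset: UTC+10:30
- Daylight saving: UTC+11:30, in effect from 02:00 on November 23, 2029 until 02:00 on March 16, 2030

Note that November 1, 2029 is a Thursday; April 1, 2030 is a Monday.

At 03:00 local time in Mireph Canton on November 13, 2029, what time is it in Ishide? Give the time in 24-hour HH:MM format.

07:30

1 November 2029 is a Thursday, so the first Friday is November 2 and the third is November 16.
1 April 2030 is a Monday, so the first Saturday is April 6 and the second is April 13.
Daylight saving runs 16 November 2029 – 13 April 2030; November 13, 2029 is outside that window, so Mireph Canton is on standard time at UTC+06:00.
03:00 Mireph Canton − 6h = 21:00 UTC (rolling into the previous day, 12 November 2029).
At the standard offset (UTC+10:30), 21:00 UTC + 10h30m = 07:30 Ishide standard time (rolling into the next day, 13 November 2029).
The standard-time date in Ishide, November 13, 2029, is outside the daylight-saving period (23 November 2029 – 16 March 2030), so Ishide is on standard time, UTC+10:30.
21:00 UTC + 10h30m = 07:30 Ishide (rolling into the next day, 13 November 2029).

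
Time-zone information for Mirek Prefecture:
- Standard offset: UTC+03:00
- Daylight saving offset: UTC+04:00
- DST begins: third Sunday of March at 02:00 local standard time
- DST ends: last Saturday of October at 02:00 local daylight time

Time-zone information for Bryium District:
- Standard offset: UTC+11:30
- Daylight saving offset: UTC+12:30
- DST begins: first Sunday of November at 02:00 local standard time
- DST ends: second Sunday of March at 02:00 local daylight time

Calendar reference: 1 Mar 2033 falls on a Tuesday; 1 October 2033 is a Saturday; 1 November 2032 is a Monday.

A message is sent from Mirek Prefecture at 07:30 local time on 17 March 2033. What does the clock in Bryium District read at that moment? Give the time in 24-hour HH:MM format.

1 March 2033 is a Tuesday, so the first Sunday is March 6 and the third is March 20.
1 October 2033 is a Saturday, so Saturdays fall on 1, 8, 15, 22, 29; the last is October 29.
Daylight saving runs 20 March – 29 October; 17 March 2033 is outside that window, so Mirek Prefecture is on standard time at UTC+03:00.
07:30 Mirek Prefecture − 3h = 04:30 UTC.
1 November 2032 is a Monday, so the first Sunday is November 7.
1 March 2033 is a Tuesday, so the first Sunday is March 6 and the second is March 13.
At the standard offset (UTC+11:30), 04:30 UTC + 11h30m = 16:00 Bryium District standard time.
Daylight saving runs 7 November 2032 – 13 March 2033; the standard-time date in Bryium District, 17 March 2033, is outside that window, so Bryium District is on standard time at UTC+11:30.
04:30 UTC + 11h30m = 16:00 Bryium District.

16:00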